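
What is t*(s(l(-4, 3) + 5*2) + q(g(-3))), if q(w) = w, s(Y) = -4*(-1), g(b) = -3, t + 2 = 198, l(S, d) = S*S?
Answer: 196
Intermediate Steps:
l(S, d) = S**2
t = 196 (t = -2 + 198 = 196)
s(Y) = 4
t*(s(l(-4, 3) + 5*2) + q(g(-3))) = 196*(4 - 3) = 196*1 = 196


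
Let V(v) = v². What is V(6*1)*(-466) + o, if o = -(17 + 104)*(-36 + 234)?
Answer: -40734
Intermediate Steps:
o = -23958 (o = -121*198 = -1*23958 = -23958)
V(6*1)*(-466) + o = (6*1)²*(-466) - 23958 = 6²*(-466) - 23958 = 36*(-466) - 23958 = -16776 - 23958 = -40734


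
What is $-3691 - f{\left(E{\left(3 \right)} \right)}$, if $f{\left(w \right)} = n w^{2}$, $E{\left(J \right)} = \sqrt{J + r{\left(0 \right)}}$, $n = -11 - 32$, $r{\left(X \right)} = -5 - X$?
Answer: $-3777$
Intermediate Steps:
$n = -43$
$E{\left(J \right)} = \sqrt{-5 + J}$ ($E{\left(J \right)} = \sqrt{J - 5} = \sqrt{-5 + J}$)
$f{\left(w \right)} = - 43 w^{2}$
$-3691 - f{\left(E{\left(3 \right)} \right)} = -3691 - - 43 \left(\sqrt{-5 + 3}\right)^{2} = -3691 - - 43 \left(\sqrt{-2}\right)^{2} = -3691 - - 43 \left(i \sqrt{2}\right)^{2} = -3691 - \left(-43\right) \left(-2\right) = -3691 - 86 = -3777$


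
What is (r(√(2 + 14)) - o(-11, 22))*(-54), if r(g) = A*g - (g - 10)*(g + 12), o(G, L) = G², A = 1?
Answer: 1134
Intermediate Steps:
r(g) = g - (-10 + g)*(12 + g) (r(g) = 1*g - (g - 10)*(g + 12) = g - (-10 + g)*(12 + g))
(r(√(2 + 14)) - o(-11, 22))*(-54) = ((120 - √(2 + 14) - (√(2 + 14))²) - 1*(-11)²)*(-54) = ((120 - √16 - (√16)²) - 1*121)*(-54) = ((120 - 1*4 - 1*4²) - 121)*(-54) = ((120 - 4 - 1*16) - 121)*(-54) = ((120 - 4 - 16) - 121)*(-54) = (100 - 121)*(-54) = -21*(-54) = 1134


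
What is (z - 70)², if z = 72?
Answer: 4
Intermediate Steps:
(z - 70)² = (72 - 70)² = 2² = 4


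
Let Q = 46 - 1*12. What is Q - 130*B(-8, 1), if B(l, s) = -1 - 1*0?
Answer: 164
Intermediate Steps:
B(l, s) = -1 (B(l, s) = -1 + 0 = -1)
Q = 34 (Q = 46 - 12 = 34)
Q - 130*B(-8, 1) = 34 - 130*(-1) = 34 + 130 = 164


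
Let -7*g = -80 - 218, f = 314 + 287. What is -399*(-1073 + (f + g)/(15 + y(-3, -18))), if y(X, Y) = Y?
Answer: 513722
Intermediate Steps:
f = 601
g = 298/7 (g = -(-80 - 218)/7 = -⅐*(-298) = 298/7 ≈ 42.571)
-399*(-1073 + (f + g)/(15 + y(-3, -18))) = -399*(-1073 + (601 + 298/7)/(15 - 18)) = -399*(-1073 + (4505/7)/(-3)) = -399*(-1073 + (4505/7)*(-⅓)) = -399*(-1073 - 4505/21) = -399*(-27038/21) = 513722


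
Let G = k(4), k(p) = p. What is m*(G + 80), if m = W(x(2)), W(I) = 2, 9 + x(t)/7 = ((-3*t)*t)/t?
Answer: 168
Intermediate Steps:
x(t) = -63 - 21*t (x(t) = -63 + 7*(((-3*t)*t)/t) = -63 + 7*((-3*t**2)/t) = -63 + 7*(-3*t) = -63 - 21*t)
G = 4
m = 2
m*(G + 80) = 2*(4 + 80) = 2*84 = 168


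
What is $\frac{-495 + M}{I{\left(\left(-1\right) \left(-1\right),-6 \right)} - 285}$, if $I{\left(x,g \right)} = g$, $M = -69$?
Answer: $\frac{188}{97} \approx 1.9381$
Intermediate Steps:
$\frac{-495 + M}{I{\left(\left(-1\right) \left(-1\right),-6 \right)} - 285} = \frac{-495 - 69}{-6 - 285} = - \frac{564}{-291} = \left(-564\right) \left(- \frac{1}{291}\right) = \frac{188}{97}$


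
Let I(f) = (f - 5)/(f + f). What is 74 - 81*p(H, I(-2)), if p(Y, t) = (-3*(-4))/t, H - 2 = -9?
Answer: -3370/7 ≈ -481.43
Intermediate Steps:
H = -7 (H = 2 - 9 = -7)
I(f) = (-5 + f)/(2*f) (I(f) = (-5 + f)/((2*f)) = (-5 + f)*(1/(2*f)) = (-5 + f)/(2*f))
p(Y, t) = 12/t
74 - 81*p(H, I(-2)) = 74 - 972/((½)*(-5 - 2)/(-2)) = 74 - 972/((½)*(-½)*(-7)) = 74 - 972/7/4 = 74 - 972*4/7 = 74 - 81*48/7 = 74 - 3888/7 = -3370/7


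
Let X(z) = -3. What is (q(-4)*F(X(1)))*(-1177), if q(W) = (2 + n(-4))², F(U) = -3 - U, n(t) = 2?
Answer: 0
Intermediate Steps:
q(W) = 16 (q(W) = (2 + 2)² = 4² = 16)
(q(-4)*F(X(1)))*(-1177) = (16*(-3 - 1*(-3)))*(-1177) = (16*(-3 + 3))*(-1177) = (16*0)*(-1177) = 0*(-1177) = 0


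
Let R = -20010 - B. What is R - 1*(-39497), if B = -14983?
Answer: 34470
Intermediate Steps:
R = -5027 (R = -20010 - 1*(-14983) = -20010 + 14983 = -5027)
R - 1*(-39497) = -5027 - 1*(-39497) = -5027 + 39497 = 34470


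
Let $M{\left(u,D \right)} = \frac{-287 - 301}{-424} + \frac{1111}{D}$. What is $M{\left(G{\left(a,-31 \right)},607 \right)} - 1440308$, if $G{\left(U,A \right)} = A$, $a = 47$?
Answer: $- \frac{92672090341}{64342} \approx -1.4403 \cdot 10^{6}$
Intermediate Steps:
$M{\left(u,D \right)} = \frac{147}{106} + \frac{1111}{D}$ ($M{\left(u,D \right)} = \left(-287 - 301\right) \left(- \frac{1}{424}\right) + \frac{1111}{D} = \left(-588\right) \left(- \frac{1}{424}\right) + \frac{1111}{D} = \frac{147}{106} + \frac{1111}{D}$)
$M{\left(G{\left(a,-31 \right)},607 \right)} - 1440308 = \left(\frac{147}{106} + \frac{1111}{607}\right) - 1440308 = \frac{206995}{64342} - 1440308 = - \frac{92672090341}{64342}$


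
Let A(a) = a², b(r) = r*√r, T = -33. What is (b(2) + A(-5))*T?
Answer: -825 - 66*√2 ≈ -918.34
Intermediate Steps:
b(r) = r^(3/2)
(b(2) + A(-5))*T = (2^(3/2) + (-5)²)*(-33) = (2*√2 + 25)*(-33) = (25 + 2*√2)*(-33) = -825 - 66*√2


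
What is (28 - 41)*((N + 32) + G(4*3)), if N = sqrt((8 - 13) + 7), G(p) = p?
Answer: -572 - 13*sqrt(2) ≈ -590.38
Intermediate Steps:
N = sqrt(2) (N = sqrt(-5 + 7) = sqrt(2) ≈ 1.4142)
(28 - 41)*((N + 32) + G(4*3)) = (28 - 41)*((sqrt(2) + 32) + 4*3) = -13*((32 + sqrt(2)) + 12) = -13*(44 + sqrt(2)) = -572 - 13*sqrt(2)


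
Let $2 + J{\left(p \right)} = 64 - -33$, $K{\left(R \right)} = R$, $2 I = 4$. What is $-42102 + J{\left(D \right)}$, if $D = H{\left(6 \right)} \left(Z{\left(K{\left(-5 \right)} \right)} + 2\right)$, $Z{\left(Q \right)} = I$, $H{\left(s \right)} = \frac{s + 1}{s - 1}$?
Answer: $-42007$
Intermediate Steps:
$H{\left(s \right)} = \frac{1 + s}{-1 + s}$
$I = 2$ ($I = \frac{1}{2} \cdot 4 = 2$)
$Z{\left(Q \right)} = 2$
$D = \frac{28}{5}$ ($D = \frac{1 + 6}{-1 + 6} \left(2 + 2\right) = \frac{1}{5} \cdot 7 \cdot 4 = \frac{7}{5} \cdot 4 = \frac{28}{5} \approx 5.6$)
$J{\left(p \right)} = 95$ ($J{\left(p \right)} = -2 + \left(64 - -33\right) = -2 + \left(64 + 33\right) = -2 + 97 = 95$)
$-42102 + J{\left(D \right)} = -42102 + 95 = -42007$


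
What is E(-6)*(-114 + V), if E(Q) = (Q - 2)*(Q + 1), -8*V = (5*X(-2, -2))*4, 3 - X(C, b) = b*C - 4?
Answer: -4860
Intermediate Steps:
X(C, b) = 7 - C*b (X(C, b) = 3 - (b*C - 4) = 3 - (C*b - 4) = 3 - (-4 + C*b) = 3 + (4 - C*b) = 7 - C*b)
V = -15/2 (V = -5*(7 - 1*(-2)*(-2))*4/8 = -5*(7 - 4)*4/8 = -5*3*4/8 = -15*4/8 = -⅛*60 = -15/2 ≈ -7.5000)
E(Q) = (1 + Q)*(-2 + Q) (E(Q) = (-2 + Q)*(1 + Q) = (1 + Q)*(-2 + Q))
E(-6)*(-114 + V) = (-2 + (-6)² - 1*(-6))*(-114 - 15/2) = (-2 + 36 + 6)*(-243/2) = 40*(-243/2) = -4860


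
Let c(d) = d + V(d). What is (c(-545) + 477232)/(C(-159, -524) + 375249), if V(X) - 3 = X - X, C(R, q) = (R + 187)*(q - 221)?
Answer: 476690/354389 ≈ 1.3451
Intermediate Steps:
C(R, q) = (-221 + q)*(187 + R) (C(R, q) = (187 + R)*(-221 + q) = (-221 + q)*(187 + R))
V(X) = 3 (V(X) = 3 + (X - X) = 3 + 0 = 3)
c(d) = 3 + d (c(d) = d + 3 = 3 + d)
(c(-545) + 477232)/(C(-159, -524) + 375249) = ((3 - 545) + 477232)/((-41327 - 221*(-159) + 187*(-524) - 159*(-524)) + 375249) = (-542 + 477232)/((-41327 + 35139 - 97988 + 83316) + 375249) = 476690/(-20860 + 375249) = 476690/354389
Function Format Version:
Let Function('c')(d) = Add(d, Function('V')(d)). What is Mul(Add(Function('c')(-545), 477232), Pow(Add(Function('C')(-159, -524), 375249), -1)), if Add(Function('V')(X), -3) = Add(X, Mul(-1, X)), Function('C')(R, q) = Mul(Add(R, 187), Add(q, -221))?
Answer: Rational(476690, 354389) ≈ 1.3451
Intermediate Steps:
Function('C')(R, q) = Mul(Add(-221, q), Add(187, R)) (Function('C')(R, q) = Mul(Add(187, R), Add(-221, q)) = Mul(Add(-221, q), Add(187, R)))
Function('V')(X) = 3 (Function('V')(X) = Add(3, Add(X, Mul(-1, X))) = Add(3, 0) = 3)
Function('c')(d) = Add(3, d) (Function('c')(d) = Add(d, 3) = Add(3, d))
Mul(Add(Function('c')(-545), 477232), Pow(Add(Function('C')(-159, -524), 375249), -1)) = Mul(Add(Add(3, -545), 477232), Pow(Add(Add(-41327, Mul(-221, -159), Mul(187, -524), Mul(-159, -524)), 375249), -1)) = Mul(Add(-542, 477232), Pow(Add(Add(-41327, 35139, -97988, 83316), 375249), -1)) = Mul(476690, Pow(Add(-20860, 375249), -1)) = Mul(476690, Pow(354389, -1)) = Mul(476690, Rational(1, 354389)) = Rational(476690, 354389)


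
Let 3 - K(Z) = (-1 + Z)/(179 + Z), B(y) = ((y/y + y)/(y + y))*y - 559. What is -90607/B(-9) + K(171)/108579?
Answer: 344330660399/2139549195 ≈ 160.94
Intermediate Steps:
B(y) = -1117/2 + y/2 (B(y) = ((1 + y)/((2*y)))*y - 559 = ((1 + y)*(1/(2*y)))*y - 559 = ((1 + y)/(2*y))*y - 559 = (1/2 + y/2) - 559 = -1117/2 + y/2)
K(Z) = 3 - (-1 + Z)/(179 + Z)
-90607/B(-9) + K(171)/108579 = -90607/(-1117/2 + (1/2)*(-9)) + (2*(269 + 171)/(179 + 171))/108579 = -90607/(-1117/2 - 9/2) + (2*440/350)*(1/108579) = -90607/(-563) + (2*(1/350)*440)*(1/108579) = -90607*(-1/563) + (88/35)*(1/108579) = 90607/563 + 88/3800265 = 344330660399/2139549195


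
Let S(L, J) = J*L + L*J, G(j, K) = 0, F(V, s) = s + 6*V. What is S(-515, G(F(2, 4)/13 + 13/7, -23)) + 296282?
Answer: 296282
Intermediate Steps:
S(L, J) = 2*J*L (S(L, J) = J*L + J*L = 2*J*L)
S(-515, G(F(2, 4)/13 + 13/7, -23)) + 296282 = 2*0*(-515) + 296282 = 0 + 296282 = 296282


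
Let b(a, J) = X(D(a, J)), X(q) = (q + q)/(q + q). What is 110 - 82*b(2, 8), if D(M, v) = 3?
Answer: 28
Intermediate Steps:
X(q) = 1 (X(q) = (2*q)/((2*q)) = (2*q)*(1/(2*q)) = 1)
b(a, J) = 1
110 - 82*b(2, 8) = 110 - 82*1 = 110 - 82 = 28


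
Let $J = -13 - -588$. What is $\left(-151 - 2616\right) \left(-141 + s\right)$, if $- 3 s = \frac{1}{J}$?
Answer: $\frac{673006342}{1725} \approx 3.9015 \cdot 10^{5}$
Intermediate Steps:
$J = 575$ ($J = -13 + 588 = 575$)
$s = - \frac{1}{1725}$ ($s = - \frac{1}{3 \cdot 575} = \left(- \frac{1}{3}\right) \frac{1}{575} = - \frac{1}{1725} \approx -0.00057971$)
$\left(-151 - 2616\right) \left(-141 + s\right) = \left(-151 - 2616\right) \left(-141 - \frac{1}{1725}\right) = \left(-2767\right) \left(- \frac{243226}{1725}\right) = \frac{673006342}{1725}$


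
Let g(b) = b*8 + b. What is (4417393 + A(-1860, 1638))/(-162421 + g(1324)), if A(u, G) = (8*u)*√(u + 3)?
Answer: -4417393/150505 + 96*I*√1857/971 ≈ -29.35 + 4.2605*I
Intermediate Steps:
A(u, G) = 8*u*√(3 + u) (A(u, G) = (8*u)*√(3 + u) = 8*u*√(3 + u))
g(b) = 9*b (g(b) = 8*b + b = 9*b)
(4417393 + A(-1860, 1638))/(-162421 + g(1324)) = (4417393 + 8*(-1860)*√(3 - 1860))/(-162421 + 9*1324) = (4417393 + 8*(-1860)*√(-1857))/(-162421 + 11916) = (4417393 + 8*(-1860)*(I*√1857))/(-150505) = (4417393 - 14880*I*√1857)*(-1/150505) = -4417393/150505 + 96*I*√1857/971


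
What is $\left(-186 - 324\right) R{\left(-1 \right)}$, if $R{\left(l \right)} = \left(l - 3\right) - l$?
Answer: $1530$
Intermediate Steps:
$R{\left(l \right)} = -3$ ($R{\left(l \right)} = \left(l - 3\right) - l = \left(-3 + l\right) - l = -3$)
$\left(-186 - 324\right) R{\left(-1 \right)} = \left(-186 - 324\right) \left(-3\right) = \left(-510\right) \left(-3\right) = 1530$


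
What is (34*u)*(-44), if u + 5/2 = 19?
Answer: -24684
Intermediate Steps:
u = 33/2 (u = -5/2 + 19 = 33/2 ≈ 16.500)
(34*u)*(-44) = (34*(33/2))*(-44) = 561*(-44) = -24684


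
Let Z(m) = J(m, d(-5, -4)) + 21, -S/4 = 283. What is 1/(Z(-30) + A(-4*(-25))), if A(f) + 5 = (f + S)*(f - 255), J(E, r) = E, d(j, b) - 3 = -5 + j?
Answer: 1/159946 ≈ 6.2521e-6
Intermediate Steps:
S = -1132 (S = -4*283 = -1132)
d(j, b) = -2 + j (d(j, b) = 3 + (-5 + j) = -2 + j)
A(f) = -5 + (-1132 + f)*(-255 + f) (A(f) = -5 + (f - 1132)*(f - 255) = -5 + (-1132 + f)*(-255 + f))
Z(m) = 21 + m (Z(m) = m + 21 = 21 + m)
1/(Z(-30) + A(-4*(-25))) = 1/((21 - 30) + (288655 + (-4*(-25))**2 - (-5548)*(-25))) = 1/(-9 + (288655 + 100**2 - 1387*100)) = 1/(-9 + (288655 + 10000 - 138700)) = 1/(-9 + 159955) = 1/159946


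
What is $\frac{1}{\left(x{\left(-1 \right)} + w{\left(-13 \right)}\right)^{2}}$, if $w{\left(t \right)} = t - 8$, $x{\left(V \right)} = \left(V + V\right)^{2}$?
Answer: $\frac{1}{289} \approx 0.0034602$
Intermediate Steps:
$x{\left(V \right)} = 4 V^{2}$ ($x{\left(V \right)} = \left(2 V\right)^{2} = 4 V^{2}$)
$w{\left(t \right)} = -8 + t$
$\frac{1}{\left(x{\left(-1 \right)} + w{\left(-13 \right)}\right)^{2}} = \frac{1}{\left(4 \left(-1\right)^{2} - 21\right)^{2}} = \frac{1}{\left(4 \cdot 1 - 21\right)^{2}} = \frac{1}{\left(4 - 21\right)^{2}} = \frac{1}{\left(-17\right)^{2}} = \frac{1}{289}$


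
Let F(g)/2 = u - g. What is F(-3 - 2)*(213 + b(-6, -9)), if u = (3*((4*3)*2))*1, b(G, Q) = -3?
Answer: 32340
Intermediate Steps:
u = 72 (u = (3*(12*2))*1 = (3*24)*1 = 72*1 = 72)
F(g) = 144 - 2*g (F(g) = 2*(72 - g) = 144 - 2*g)
F(-3 - 2)*(213 + b(-6, -9)) = (144 - 2*(-3 - 2))*(213 - 3) = (144 - 2*(-5))*210 = (144 + 10)*210 = 154*210 = 32340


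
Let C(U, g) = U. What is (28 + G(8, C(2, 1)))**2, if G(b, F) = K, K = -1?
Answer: 729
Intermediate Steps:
G(b, F) = -1
(28 + G(8, C(2, 1)))**2 = (28 - 1)**2 = 27**2 = 729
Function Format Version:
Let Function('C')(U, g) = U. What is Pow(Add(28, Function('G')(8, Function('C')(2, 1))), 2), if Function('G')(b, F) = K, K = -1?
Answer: 729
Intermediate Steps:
Function('G')(b, F) = -1
Pow(Add(28, Function('G')(8, Function('C')(2, 1))), 2) = Pow(Add(28, -1), 2) = Pow(27, 2) = 729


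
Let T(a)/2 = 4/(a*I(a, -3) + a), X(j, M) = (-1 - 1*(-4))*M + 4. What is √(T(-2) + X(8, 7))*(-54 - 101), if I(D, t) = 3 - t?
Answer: -465*√133/7 ≈ -766.09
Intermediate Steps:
X(j, M) = 4 + 3*M (X(j, M) = (-1 + 4)*M + 4 = 3*M + 4 = 4 + 3*M)
T(a) = 8/(7*a) (T(a) = 2*(4/(a*(3 - 1*(-3)) + a)) = 2*(4/(a*(3 + 3) + a)) = 2*(4/(a*6 + a)) = 2*(4/(6*a + a)) = 2*(4/((7*a))) = 2*(4*(1/(7*a))) = 2*(4/(7*a)) = 8/(7*a))
√(T(-2) + X(8, 7))*(-54 - 101) = √((8/7)/(-2) + (4 + 3*7))*(-54 - 101) = √((8/7)*(-½) + (4 + 21))*(-155) = √(-4/7 + 25)*(-155) = √(171/7)*(-155) = (3*√133/7)*(-155) = -465*√133/7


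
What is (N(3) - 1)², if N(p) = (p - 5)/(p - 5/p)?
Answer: 25/4 ≈ 6.2500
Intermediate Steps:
N(p) = (-5 + p)/(p - 5/p)
(N(3) - 1)² = (3*(-5 + 3)/(-5 + 3²) - 1)² = (3*(-2)/(-5 + 9) - 1)² = (3*(-2)/4 - 1)² = (3*(¼)*(-2) - 1)² = (-3/2 - 1)² = (-5/2)² = 25/4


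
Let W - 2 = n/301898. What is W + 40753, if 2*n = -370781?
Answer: 24607335199/603796 ≈ 40754.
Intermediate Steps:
n = -370781/2 (n = (½)*(-370781) = -370781/2 ≈ -1.8539e+5)
W = 836811/603796 (W = 2 - 370781/2/301898 = 2 - 370781/2*1/301898 = 2 - 370781/603796 = 836811/603796 ≈ 1.3859)
W + 40753 = 836811/603796 + 40753 = 24607335199/603796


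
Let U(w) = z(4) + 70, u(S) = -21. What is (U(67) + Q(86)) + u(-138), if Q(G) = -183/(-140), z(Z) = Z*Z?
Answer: 9283/140 ≈ 66.307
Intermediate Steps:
z(Z) = Z**2
Q(G) = 183/140 (Q(G) = -183*(-1/140) = 183/140)
U(w) = 86 (U(w) = 4**2 + 70 = 16 + 70 = 86)
(U(67) + Q(86)) + u(-138) = (86 + 183/140) - 21 = 12223/140 - 21 = 9283/140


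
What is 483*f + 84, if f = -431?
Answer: -208089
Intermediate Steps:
483*f + 84 = 483*(-431) + 84 = -208173 + 84 = -208089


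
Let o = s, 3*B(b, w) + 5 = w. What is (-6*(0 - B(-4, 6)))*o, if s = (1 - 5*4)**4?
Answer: 260642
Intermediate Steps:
B(b, w) = -5/3 + w/3
s = 130321 (s = (1 - 20)**4 = (-19)**4 = 130321)
o = 130321
(-6*(0 - B(-4, 6)))*o = -6*(0 - (-5/3 + (1/3)*6))*130321 = -6*(0 - (-5/3 + 2))*130321 = -6*(0 - 1*1/3)*130321 = -6*(0 - 1/3)*130321 = -6*(-1/3)*130321 = 2*130321 = 260642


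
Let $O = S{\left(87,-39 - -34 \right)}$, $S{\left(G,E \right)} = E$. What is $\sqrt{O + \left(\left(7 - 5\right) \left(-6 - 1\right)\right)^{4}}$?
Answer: $\sqrt{38411} \approx 195.99$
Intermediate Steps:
$O = -5$ ($O = -39 - -34 = -39 + 34 = -5$)
$\sqrt{O + \left(\left(7 - 5\right) \left(-6 - 1\right)\right)^{4}} = \sqrt{-5 + \left(\left(7 - 5\right) \left(-6 - 1\right)\right)^{4}} = \sqrt{-5 + \left(2 \left(-7\right)\right)^{4}} = \sqrt{-5 + \left(-14\right)^{4}} = \sqrt{-5 + 38416} = \sqrt{38411}$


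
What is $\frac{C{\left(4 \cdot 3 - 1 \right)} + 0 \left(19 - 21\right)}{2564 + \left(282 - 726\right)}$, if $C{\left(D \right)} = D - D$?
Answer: $0$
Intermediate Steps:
$C{\left(D \right)} = 0$
$\frac{C{\left(4 \cdot 3 - 1 \right)} + 0 \left(19 - 21\right)}{2564 + \left(282 - 726\right)} = \frac{0 + 0 \left(19 - 21\right)}{2564 + \left(282 - 726\right)} = \frac{0 + 0 \left(-2\right)}{2564 - 444} = \frac{0 + 0}{2120} = 0 \cdot \frac{1}{2120} = 0$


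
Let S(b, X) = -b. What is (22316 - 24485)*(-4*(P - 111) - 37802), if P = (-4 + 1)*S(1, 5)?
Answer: 81055530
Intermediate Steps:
P = 3 (P = (-4 + 1)*(-1*1) = -3*(-1) = 3)
(22316 - 24485)*(-4*(P - 111) - 37802) = (22316 - 24485)*(-4*(3 - 111) - 37802) = -2169*(-4*(-108) - 37802) = -2169*(432 - 37802) = -2169*(-37370) = 81055530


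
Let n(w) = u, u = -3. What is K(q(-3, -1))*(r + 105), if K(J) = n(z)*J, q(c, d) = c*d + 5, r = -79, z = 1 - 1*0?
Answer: -624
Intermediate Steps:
z = 1 (z = 1 + 0 = 1)
n(w) = -3
q(c, d) = 5 + c*d
K(J) = -3*J
K(q(-3, -1))*(r + 105) = (-3*(5 - 3*(-1)))*(-79 + 105) = -3*(5 + 3)*26 = -3*8*26 = -24*26 = -624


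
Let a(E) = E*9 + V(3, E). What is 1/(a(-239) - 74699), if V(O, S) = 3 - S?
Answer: -1/76608 ≈ -1.3053e-5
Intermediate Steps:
a(E) = 3 + 8*E (a(E) = E*9 + (3 - E) = 9*E + (3 - E) = 3 + 8*E)
1/(a(-239) - 74699) = 1/((3 + 8*(-239)) - 74699) = 1/((3 - 1912) - 74699) = 1/(-1909 - 74699) = 1/(-76608) = -1/76608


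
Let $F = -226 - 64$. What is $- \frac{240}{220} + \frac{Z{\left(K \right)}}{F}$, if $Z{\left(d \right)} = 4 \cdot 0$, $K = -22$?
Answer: $- \frac{12}{11} \approx -1.0909$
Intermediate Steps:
$Z{\left(d \right)} = 0$
$F = -290$ ($F = -226 - 64 = -290$)
$- \frac{240}{220} + \frac{Z{\left(K \right)}}{F} = - \frac{240}{220} + \frac{0}{-290} = \left(-240\right) \frac{1}{220} + 0 \left(- \frac{1}{290}\right) = - \frac{12}{11} + 0 = - \frac{12}{11}$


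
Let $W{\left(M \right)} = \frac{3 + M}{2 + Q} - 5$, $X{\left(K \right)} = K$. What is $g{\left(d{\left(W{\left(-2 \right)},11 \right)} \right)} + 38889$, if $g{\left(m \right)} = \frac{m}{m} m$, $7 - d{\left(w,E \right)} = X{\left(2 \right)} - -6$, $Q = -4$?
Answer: $38888$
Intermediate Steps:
$W{\left(M \right)} = - \frac{13}{2} - \frac{M}{2}$ ($W{\left(M \right)} = \frac{3 + M}{2 - 4} - 5 = \frac{3 + M}{-2} - 5 = \left(3 + M\right) \left(- \frac{1}{2}\right) - 5 = \left(- \frac{3}{2} - \frac{M}{2}\right) - 5 = - \frac{13}{2} - \frac{M}{2}$)
$d{\left(w,E \right)} = -1$ ($d{\left(w,E \right)} = 7 - \left(2 - -6\right) = 7 - \left(2 + 6\right) = 7 - 8 = -1$)
$g{\left(m \right)} = m$ ($g{\left(m \right)} = 1 m = m$)
$g{\left(d{\left(W{\left(-2 \right)},11 \right)} \right)} + 38889 = -1 + 38889 = 38888$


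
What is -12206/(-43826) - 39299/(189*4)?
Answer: -50385007/974484 ≈ -51.704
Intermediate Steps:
-12206/(-43826) - 39299/(189*4) = -12206*(-1/43826) - 39299/756 = 359/1289 - 39299*1/756 = 359/1289 - 39299/756 = -50385007/974484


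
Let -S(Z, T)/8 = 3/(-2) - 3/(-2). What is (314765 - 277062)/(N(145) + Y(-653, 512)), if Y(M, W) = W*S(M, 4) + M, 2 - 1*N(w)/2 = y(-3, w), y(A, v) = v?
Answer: -37703/939 ≈ -40.152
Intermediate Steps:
S(Z, T) = 0 (S(Z, T) = -8*(3/(-2) - 3/(-2)) = -8*(3*(-½) - 3*(-½)) = -8*(-3/2 + 3/2) = -8*0 = 0)
N(w) = 4 - 2*w
Y(M, W) = M (Y(M, W) = W*0 + M = 0 + M = M)
(314765 - 277062)/(N(145) + Y(-653, 512)) = (314765 - 277062)/((4 - 2*145) - 653) = 37703/((4 - 290) - 653) = 37703/(-286 - 653) = 37703/(-939) = 37703*(-1/939) = -37703/939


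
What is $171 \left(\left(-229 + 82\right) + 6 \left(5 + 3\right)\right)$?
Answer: $-16929$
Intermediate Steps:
$171 \left(\left(-229 + 82\right) + 6 \left(5 + 3\right)\right) = 171 \left(-147 + 6 \cdot 8\right) = 171 \left(-147 + 48\right) = 171 \left(-99\right) = -16929$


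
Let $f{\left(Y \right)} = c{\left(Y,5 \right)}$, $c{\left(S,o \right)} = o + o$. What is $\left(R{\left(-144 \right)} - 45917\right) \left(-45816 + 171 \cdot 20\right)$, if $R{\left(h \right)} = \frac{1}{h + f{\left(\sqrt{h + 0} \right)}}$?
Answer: $\frac{130428729042}{67} \approx 1.9467 \cdot 10^{9}$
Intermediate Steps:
$c{\left(S,o \right)} = 2 o$
$f{\left(Y \right)} = 10$ ($f{\left(Y \right)} = 2 \cdot 5 = 10$)
$R{\left(h \right)} = \frac{1}{10 + h}$ ($R{\left(h \right)} = \frac{1}{h + 10} = \frac{1}{10 + h}$)
$\left(R{\left(-144 \right)} - 45917\right) \left(-45816 + 171 \cdot 20\right) = \left(\frac{1}{10 - 144} - 45917\right) \left(-45816 + 171 \cdot 20\right) = \left(\frac{1}{-134} - 45917\right) \left(-45816 + 3420\right) = \left(- \frac{1}{134} - 45917\right) \left(-42396\right) = \left(- \frac{6152879}{134}\right) \left(-42396\right) = \frac{130428729042}{67}$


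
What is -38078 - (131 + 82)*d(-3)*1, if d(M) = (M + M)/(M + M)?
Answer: -38291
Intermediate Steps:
d(M) = 1 (d(M) = (2*M)/((2*M)) = (2*M)*(1/(2*M)) = 1)
-38078 - (131 + 82)*d(-3)*1 = -38078 - (131 + 82)*1*1 = -38078 - 213 = -38291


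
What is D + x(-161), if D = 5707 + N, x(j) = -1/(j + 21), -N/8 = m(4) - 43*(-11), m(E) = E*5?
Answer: 246821/140 ≈ 1763.0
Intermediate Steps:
m(E) = 5*E
N = -3944 (N = -8*(5*4 - 43*(-11)) = -8*(20 + 473) = -8*493 = -3944)
x(j) = -1/(21 + j)
D = 1763 (D = 5707 - 3944 = 1763)
D + x(-161) = 1763 - 1/(21 - 161) = 1763 - 1/(-140) = 1763 - 1*(-1/140) = 1763 + 1/140 = 246821/140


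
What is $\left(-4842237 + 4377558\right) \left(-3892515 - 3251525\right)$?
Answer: $3319685363160$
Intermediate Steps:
$\left(-4842237 + 4377558\right) \left(-3892515 - 3251525\right) = \left(-464679\right) \left(-7144040\right) = 3319685363160$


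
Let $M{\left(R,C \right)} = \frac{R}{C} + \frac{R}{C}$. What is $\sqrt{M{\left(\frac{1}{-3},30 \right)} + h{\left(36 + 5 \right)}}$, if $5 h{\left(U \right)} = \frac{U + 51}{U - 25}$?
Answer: $\frac{\sqrt{1015}}{30} \approx 1.062$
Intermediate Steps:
$h{\left(U \right)} = \frac{51 + U}{5 \left(-25 + U\right)}$ ($h{\left(U \right)} = \frac{\left(U + 51\right) \frac{1}{U - 25}}{5} = \frac{\left(51 + U\right) \frac{1}{-25 + U}}{5} = \frac{\frac{1}{-25 + U} \left(51 + U\right)}{5} = \frac{51 + U}{5 \left(-25 + U\right)}$)
$M{\left(R,C \right)} = \frac{2 R}{C}$
$\sqrt{M{\left(\frac{1}{-3},30 \right)} + h{\left(36 + 5 \right)}} = \sqrt{\frac{2}{\left(-3\right) 30} + \frac{51 + \left(36 + 5\right)}{5 \left(-25 + \left(36 + 5\right)\right)}} = \sqrt{2 \left(- \frac{1}{3}\right) \frac{1}{30} + \frac{51 + 41}{5 \left(-25 + 41\right)}} = \sqrt{- \frac{1}{45} + \frac{1}{5} \cdot \frac{1}{16} \cdot 92} = \sqrt{- \frac{1}{45} + \frac{23}{20}} = \sqrt{\frac{203}{180}} = \frac{\sqrt{1015}}{30}$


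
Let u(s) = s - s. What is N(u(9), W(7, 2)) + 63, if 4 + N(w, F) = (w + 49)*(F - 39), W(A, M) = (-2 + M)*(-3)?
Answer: -1852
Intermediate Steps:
u(s) = 0
W(A, M) = 6 - 3*M
N(w, F) = -4 + (-39 + F)*(49 + w) (N(w, F) = -4 + (w + 49)*(F - 39) = -4 + (49 + w)*(-39 + F) = -4 + (-39 + F)*(49 + w))
N(u(9), W(7, 2)) + 63 = (-1915 - 39*0 + 49*(6 - 3*2) + (6 - 3*2)*0) + 63 = (-1915 + 0 + 49*(6 - 6) + (6 - 6)*0) + 63 = (-1915 + 0 + 49*0 + 0*0) + 63 = (-1915 + 0 + 0 + 0) + 63 = -1915 + 63 = -1852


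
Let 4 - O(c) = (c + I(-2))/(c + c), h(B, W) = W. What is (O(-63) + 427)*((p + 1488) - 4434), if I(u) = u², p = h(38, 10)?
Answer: -79634596/63 ≈ -1.2640e+6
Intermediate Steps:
p = 10
O(c) = 4 - (4 + c)/(2*c) (O(c) = 4 - (c + (-2)²)/(c + c) = 4 - (c + 4)/(2*c) = 4 - (4 + c)*1/(2*c) = 4 - (4 + c)/(2*c))
(O(-63) + 427)*((p + 1488) - 4434) = ((7/2 - 2/(-63)) + 427)*((10 + 1488) - 4434) = ((7/2 - 2*(-1/63)) + 427)*(1498 - 4434) = ((7/2 + 2/63) + 427)*(-2936) = (445/126 + 427)*(-2936) = (54247/126)*(-2936) = -79634596/63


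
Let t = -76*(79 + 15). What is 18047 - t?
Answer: 25191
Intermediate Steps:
t = -7144 (t = -76*94 = -7144)
18047 - t = 18047 - 1*(-7144) = 18047 + 7144 = 25191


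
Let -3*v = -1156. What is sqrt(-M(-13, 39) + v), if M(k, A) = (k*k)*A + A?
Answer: I*sqrt(56202)/3 ≈ 79.023*I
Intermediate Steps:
M(k, A) = A + A*k**2 (M(k, A) = k**2*A + A = A*k**2 + A = A + A*k**2)
v = 1156/3 (v = -1/3*(-1156) = 1156/3 ≈ 385.33)
sqrt(-M(-13, 39) + v) = sqrt(-39*(1 + (-13)**2) + 1156/3) = sqrt(-39*(1 + 169) + 1156/3) = sqrt(-39*170 + 1156/3) = sqrt(-1*6630 + 1156/3) = sqrt(-6630 + 1156/3) = sqrt(-18734/3) = I*sqrt(56202)/3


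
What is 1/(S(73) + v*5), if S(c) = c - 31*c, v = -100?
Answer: -1/2690 ≈ -0.00037175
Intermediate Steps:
S(c) = -30*c (S(c) = c - 31*c = -30*c)
1/(S(73) + v*5) = 1/(-30*73 - 100*5) = 1/(-2190 - 500) = 1/(-2690) = -1/2690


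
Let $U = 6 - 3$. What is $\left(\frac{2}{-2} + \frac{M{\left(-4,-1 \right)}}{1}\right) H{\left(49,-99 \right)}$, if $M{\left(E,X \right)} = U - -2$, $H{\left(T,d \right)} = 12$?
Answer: $48$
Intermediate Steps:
$U = 3$ ($U = 6 - 3 = 3$)
$M{\left(E,X \right)} = 5$ ($M{\left(E,X \right)} = 3 - -2 = 3 + 2 = 5$)
$\left(\frac{2}{-2} + \frac{M{\left(-4,-1 \right)}}{1}\right) H{\left(49,-99 \right)} = \left(\frac{2}{-2} + \frac{5}{1}\right) 12 = \left(2 \left(- \frac{1}{2}\right) + 5 \cdot 1\right) 12 = \left(-1 + 5\right) 12 = 4 \cdot 12 = 48$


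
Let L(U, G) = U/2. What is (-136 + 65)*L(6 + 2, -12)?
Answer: -284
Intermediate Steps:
L(U, G) = U/2 (L(U, G) = U*(1/2) = U/2)
(-136 + 65)*L(6 + 2, -12) = (-136 + 65)*((6 + 2)/2) = -71*8/2 = -71*4 = -284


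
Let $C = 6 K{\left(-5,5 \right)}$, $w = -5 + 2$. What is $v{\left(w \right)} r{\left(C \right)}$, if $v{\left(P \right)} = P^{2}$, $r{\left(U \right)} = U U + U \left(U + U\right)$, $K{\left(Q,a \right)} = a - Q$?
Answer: $97200$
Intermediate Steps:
$w = -3$
$C = 60$ ($C = 6 \left(5 - -5\right) = 6 \left(5 + 5\right) = 6 \cdot 10 = 60$)
$r{\left(U \right)} = 3 U^{2}$ ($r{\left(U \right)} = U^{2} + U 2 U = U^{2} + 2 U^{2} = 3 U^{2}$)
$v{\left(w \right)} r{\left(C \right)} = \left(-3\right)^{2} \cdot 3 \cdot 60^{2} = 9 \cdot 3 \cdot 3600 = 9 \cdot 10800 = 97200$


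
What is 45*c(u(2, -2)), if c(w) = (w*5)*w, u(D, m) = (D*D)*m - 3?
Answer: 27225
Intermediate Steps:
u(D, m) = -3 + m*D² (u(D, m) = D²*m - 3 = m*D² - 3 = -3 + m*D²)
c(w) = 5*w² (c(w) = (5*w)*w = 5*w²)
45*c(u(2, -2)) = 45*(5*(-3 - 2*2²)²) = 45*(5*(-3 - 2*4)²) = 45*(5*(-3 - 8)²) = 45*(5*(-11)²) = 45*(5*121) = 45*605 = 27225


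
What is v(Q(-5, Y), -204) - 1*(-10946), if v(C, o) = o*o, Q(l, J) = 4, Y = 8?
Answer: 52562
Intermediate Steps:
v(C, o) = o**2
v(Q(-5, Y), -204) - 1*(-10946) = (-204)**2 - 1*(-10946) = 41616 + 10946 = 52562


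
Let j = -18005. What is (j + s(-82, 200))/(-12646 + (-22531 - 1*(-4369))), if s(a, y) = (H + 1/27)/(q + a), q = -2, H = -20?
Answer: 5833543/9981792 ≈ 0.58442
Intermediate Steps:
s(a, y) = -539/(27*(-2 + a)) (s(a, y) = (-20 + 1/27)/(-2 + a) = -539/(27*(-2 + a)))
(j + s(-82, 200))/(-12646 + (-22531 - 1*(-4369))) = (-18005 - 539/(-54 + 27*(-82)))/(-12646 + (-22531 - 1*(-4369))) = (-18005 - 539/(-54 - 2214))/(-12646 + (-22531 + 4369)) = (-18005 - 539/(-2268))/(-12646 - 18162) = (-18005 - 539*(-1/2268))/(-30808) = (-18005 + 77/324)*(-1/30808) = -5833543/324*(-1/30808) = 5833543/9981792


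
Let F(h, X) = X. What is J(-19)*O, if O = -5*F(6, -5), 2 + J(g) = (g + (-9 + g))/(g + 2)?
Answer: 325/17 ≈ 19.118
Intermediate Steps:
J(g) = -2 + (-9 + 2*g)/(2 + g) (J(g) = -2 + (g + (-9 + g))/(g + 2) = -2 + (-9 + 2*g)/(2 + g))
O = 25 (O = -5*(-5) = 25)
J(-19)*O = -13/(2 - 19)*25 = -13/(-17)*25 = -13*(-1/17)*25 = (13/17)*25 = 325/17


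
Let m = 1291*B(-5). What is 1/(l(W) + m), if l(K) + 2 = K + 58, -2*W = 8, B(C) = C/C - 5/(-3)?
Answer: 3/10484 ≈ 0.00028615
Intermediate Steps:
B(C) = 8/3 (B(C) = 1 - 5*(-1/3) = 1 + 5/3 = 8/3)
W = -4 (W = -1/2*8 = -4)
l(K) = 56 + K (l(K) = -2 + (K + 58) = -2 + (58 + K) = 56 + K)
m = 10328/3 (m = 1291*(8/3) = 10328/3 ≈ 3442.7)
1/(l(W) + m) = 1/((56 - 4) + 10328/3) = 1/(52 + 10328/3) = 1/(10484/3) = 3/10484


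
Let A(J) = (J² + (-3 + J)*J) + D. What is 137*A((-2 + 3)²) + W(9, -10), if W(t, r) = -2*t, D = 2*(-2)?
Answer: -703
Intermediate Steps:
D = -4
A(J) = -4 + J² + J*(-3 + J) (A(J) = (J² + (-3 + J)*J) - 4 = (J² + J*(-3 + J)) - 4 = -4 + J² + J*(-3 + J))
137*A((-2 + 3)²) + W(9, -10) = 137*(-4 - 3*(-2 + 3)² + 2*((-2 + 3)²)²) - 2*9 = 137*(-4 - 3*1² + 2*(1²)²) - 18 = 137*(-4 - 3*1 + 2*1²) - 18 = 137*(-4 - 3 + 2*1) - 18 = 137*(-4 - 3 + 2) - 18 = 137*(-5) - 18 = -685 - 18 = -703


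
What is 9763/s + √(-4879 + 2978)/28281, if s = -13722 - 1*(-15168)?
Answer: 9763/1446 + I*√1901/28281 ≈ 6.7517 + 0.0015417*I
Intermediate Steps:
s = 1446 (s = -13722 + 15168 = 1446)
9763/s + √(-4879 + 2978)/28281 = 9763/1446 + √(-4879 + 2978)/28281 = 9763*(1/1446) + √(-1901)*(1/28281) = 9763/1446 + (I*√1901)*(1/28281) = 9763/1446 + I*√1901/28281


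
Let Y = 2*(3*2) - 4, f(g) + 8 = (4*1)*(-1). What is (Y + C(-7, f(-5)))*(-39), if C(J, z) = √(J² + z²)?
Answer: -312 - 39*√193 ≈ -853.81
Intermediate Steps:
f(g) = -12 (f(g) = -8 + (4*1)*(-1) = -8 + 4*(-1) = -8 - 4 = -12)
Y = 8 (Y = 2*6 - 4 = 12 - 4 = 8)
(Y + C(-7, f(-5)))*(-39) = (8 + √((-7)² + (-12)²))*(-39) = (8 + √(49 + 144))*(-39) = (8 + √193)*(-39) = -312 - 39*√193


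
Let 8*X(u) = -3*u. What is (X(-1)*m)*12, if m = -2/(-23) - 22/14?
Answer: -2151/322 ≈ -6.6801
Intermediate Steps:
X(u) = -3*u/8 (X(u) = (-3*u)/8 = -3*u/8)
m = -239/161 (m = -2*(-1/23) - 22*1/14 = 2/23 - 11/7 = -239/161 ≈ -1.4845)
(X(-1)*m)*12 = (-3/8*(-1)*(-239/161))*12 = ((3/8)*(-239/161))*12 = -717/1288*12 = -2151/322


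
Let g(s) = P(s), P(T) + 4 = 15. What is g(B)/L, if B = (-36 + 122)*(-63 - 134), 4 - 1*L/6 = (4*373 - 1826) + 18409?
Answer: -11/108426 ≈ -0.00010145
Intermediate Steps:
P(T) = 11 (P(T) = -4 + 15 = 11)
L = -108426 (L = 24 - 6*((4*373 - 1826) + 18409) = 24 - 6*((1492 - 1826) + 18409) = 24 - 6*(-334 + 18409) = 24 - 6*18075 = 24 - 108450 = -108426)
B = -16942 (B = 86*(-197) = -16942)
g(s) = 11
g(B)/L = 11/(-108426) = 11*(-1/108426) = -11/108426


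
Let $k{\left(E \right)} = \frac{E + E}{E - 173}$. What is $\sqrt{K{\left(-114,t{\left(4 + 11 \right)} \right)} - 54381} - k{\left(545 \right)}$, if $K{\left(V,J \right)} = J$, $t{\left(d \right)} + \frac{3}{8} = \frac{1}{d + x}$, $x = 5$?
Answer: $- \frac{545}{186} + \frac{i \sqrt{21752530}}{20} \approx -2.9301 + 233.2 i$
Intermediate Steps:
$k{\left(E \right)} = \frac{2 E}{-173 + E}$
$t{\left(d \right)} = - \frac{3}{8} + \frac{1}{5 + d}$ ($t{\left(d \right)} = - \frac{3}{8} + \frac{1}{d + 5} = - \frac{3}{8} + \frac{1}{5 + d}$)
$\sqrt{K{\left(-114,t{\left(4 + 11 \right)} \right)} - 54381} - k{\left(545 \right)} = \sqrt{\frac{-7 - 3 \left(4 + 11\right)}{8 \left(5 + \left(4 + 11\right)\right)} - 54381} - 2 \cdot 545 \frac{1}{-173 + 545} = \sqrt{\frac{-7 - 45}{8 \left(5 + 15\right)} - 54381} - 2 \cdot 545 \cdot \frac{1}{372} = \sqrt{\frac{-7 - 45}{8 \cdot 20} - 54381} - 2 \cdot 545 \cdot \frac{1}{372} = \sqrt{\frac{1}{8} \cdot \frac{1}{20} \left(-52\right) - 54381} - \frac{545}{186} = \sqrt{- \frac{13}{40} - 54381} - \frac{545}{186} = \sqrt{- \frac{2175253}{40}} - \frac{545}{186} = \frac{i \sqrt{21752530}}{20} - \frac{545}{186} = - \frac{545}{186} + \frac{i \sqrt{21752530}}{20}$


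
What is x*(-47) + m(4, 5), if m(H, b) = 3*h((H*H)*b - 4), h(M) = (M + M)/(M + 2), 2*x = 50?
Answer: -15199/13 ≈ -1169.2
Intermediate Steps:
x = 25 (x = (½)*50 = 25)
h(M) = 2*M/(2 + M) (h(M) = (2*M)/(2 + M) = 2*M/(2 + M))
m(H, b) = 6*(-4 + b*H²)/(-2 + b*H²) (m(H, b) = 3*(2*((H*H)*b - 4)/(2 + ((H*H)*b - 4))) = 3*(2*(H²*b - 4)/(2 + (H²*b - 4))) = 3*(2*(b*H² - 4)/(2 + (b*H² - 4))) = 3*(2*(-4 + b*H²)/(2 + (-4 + b*H²))) = 3*(2*(-4 + b*H²)/(-2 + b*H²)) = 6*(-4 + b*H²)/(-2 + b*H²))
x*(-47) + m(4, 5) = 25*(-47) + 6*(-4 + 5*4²)/(-2 + 5*4²) = -1175 + 6*(-4 + 5*16)/(-2 + 5*16) = -1175 + 6*(-4 + 80)/(-2 + 80) = -1175 + 6*76/78 = -1175 + 6*(1/78)*76 = -1175 + 76/13 = -15199/13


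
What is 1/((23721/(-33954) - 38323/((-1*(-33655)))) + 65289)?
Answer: 380907290/24868356207011 ≈ 1.5317e-5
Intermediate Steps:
1/((23721/(-33954) - 38323/((-1*(-33655)))) + 65289) = 1/((23721*(-1/33954) - 38323/33655) + 65289) = 1/((-7907/11318 - 38323*1/33655) + 65289) = 1/((-7907/11318 - 38323/33655) + 65289) = 1/(-699849799/380907290 + 65289) = 1/(24868356207011/380907290) = 380907290/24868356207011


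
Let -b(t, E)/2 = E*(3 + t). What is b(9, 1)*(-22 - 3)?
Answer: 600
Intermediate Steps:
b(t, E) = -2*E*(3 + t)
b(9, 1)*(-22 - 3) = (-2*1*(3 + 9))*(-22 - 3) = -2*1*12*(-25) = -24*(-25) = 600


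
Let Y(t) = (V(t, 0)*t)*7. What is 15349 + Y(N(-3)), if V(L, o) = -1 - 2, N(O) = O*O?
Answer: 15160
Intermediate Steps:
N(O) = O²
V(L, o) = -3
Y(t) = -21*t (Y(t) = -3*t*7 = -21*t)
15349 + Y(N(-3)) = 15349 - 21*(-3)² = 15349 - 21*9 = 15349 - 189 = 15160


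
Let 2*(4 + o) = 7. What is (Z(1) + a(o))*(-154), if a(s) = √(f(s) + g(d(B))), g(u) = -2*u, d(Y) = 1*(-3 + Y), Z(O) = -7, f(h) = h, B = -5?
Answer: 1078 - 77*√62 ≈ 471.70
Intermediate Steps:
o = -½ (o = -4 + (½)*7 = -4 + 7/2 = -½ ≈ -0.50000)
d(Y) = -3 + Y
a(s) = √(16 + s) (a(s) = √(s - 2*(-3 - 5)) = √(s - 2*(-8)) = √(s + 16) = √(16 + s))
(Z(1) + a(o))*(-154) = (-7 + √(16 - ½))*(-154) = (-7 + √(31/2))*(-154) = (-7 + √62/2)*(-154) = 1078 - 77*√62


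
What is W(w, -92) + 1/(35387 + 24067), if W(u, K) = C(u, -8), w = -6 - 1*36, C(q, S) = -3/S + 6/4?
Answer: 445909/237816 ≈ 1.8750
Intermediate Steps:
C(q, S) = 3/2 - 3/S (C(q, S) = -3/S + 6*(¼) = -3/S + 3/2 = 3/2 - 3/S)
w = -42 (w = -6 - 36 = -42)
W(u, K) = 15/8 (W(u, K) = 3/2 - 3/(-8) = 3/2 - 3*(-⅛) = 3/2 + 3/8 = 15/8)
W(w, -92) + 1/(35387 + 24067) = 15/8 + 1/(35387 + 24067) = 15/8 + 1/59454 = 445909/237816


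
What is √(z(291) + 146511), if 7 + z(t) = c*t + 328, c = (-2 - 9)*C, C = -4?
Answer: 2*√39909 ≈ 399.54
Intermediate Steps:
c = 44 (c = (-2 - 9)*(-4) = -11*(-4) = 44)
z(t) = 321 + 44*t (z(t) = -7 + (44*t + 328) = -7 + (328 + 44*t) = 321 + 44*t)
√(z(291) + 146511) = √((321 + 44*291) + 146511) = √((321 + 12804) + 146511) = √(13125 + 146511) = √159636 = 2*√39909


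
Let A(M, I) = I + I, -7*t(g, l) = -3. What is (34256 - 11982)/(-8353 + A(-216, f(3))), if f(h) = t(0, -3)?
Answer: -155918/58465 ≈ -2.6669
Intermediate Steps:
t(g, l) = 3/7 (t(g, l) = -⅐*(-3) = 3/7)
f(h) = 3/7
A(M, I) = 2*I
(34256 - 11982)/(-8353 + A(-216, f(3))) = (34256 - 11982)/(-8353 + 2*(3/7)) = 22274/(-8353 + 6/7) = 22274/(-58465/7) = 22274*(-7/58465) = -155918/58465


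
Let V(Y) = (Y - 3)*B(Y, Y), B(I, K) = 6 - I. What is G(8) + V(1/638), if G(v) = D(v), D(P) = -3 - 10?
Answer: -12612623/407044 ≈ -30.986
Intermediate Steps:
D(P) = -13
G(v) = -13
V(Y) = (-3 + Y)*(6 - Y) (V(Y) = (Y - 3)*(6 - Y) = (-3 + Y)*(6 - Y))
G(8) + V(1/638) = -13 - (-6 + 1/638)*(-3 + 1/638) = -13 - 1*(-3827/638)*(-1913/638) = -13 - 7321051/407044 = -12612623/407044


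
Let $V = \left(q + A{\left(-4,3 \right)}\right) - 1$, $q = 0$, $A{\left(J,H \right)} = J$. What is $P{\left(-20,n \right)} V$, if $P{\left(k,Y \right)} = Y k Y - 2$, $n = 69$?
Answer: $476110$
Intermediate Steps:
$V = -5$ ($V = \left(0 - 4\right) - 1 = -4 - 1 = -5$)
$P{\left(k,Y \right)} = -2 + k Y^{2}$ ($P{\left(k,Y \right)} = k Y^{2} - 2 = -2 + k Y^{2}$)
$P{\left(-20,n \right)} V = \left(-2 - 20 \cdot 69^{2}\right) \left(-5\right) = \left(-2 - 95220\right) \left(-5\right) = \left(-95222\right) \left(-5\right) = 476110$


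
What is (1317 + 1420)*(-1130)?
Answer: -3092810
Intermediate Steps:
(1317 + 1420)*(-1130) = 2737*(-1130) = -3092810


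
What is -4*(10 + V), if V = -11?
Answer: 4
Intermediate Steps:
-4*(10 + V) = -4*(10 - 11) = -4*(-1) = 4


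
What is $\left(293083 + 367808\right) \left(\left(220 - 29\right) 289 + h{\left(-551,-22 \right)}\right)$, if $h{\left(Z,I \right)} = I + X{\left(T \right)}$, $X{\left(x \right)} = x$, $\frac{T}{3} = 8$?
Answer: $36481844091$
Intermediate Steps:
$T = 24$ ($T = 3 \cdot 8 = 24$)
$h{\left(Z,I \right)} = 24 + I$ ($h{\left(Z,I \right)} = I + 24 = 24 + I$)
$\left(293083 + 367808\right) \left(\left(220 - 29\right) 289 + h{\left(-551,-22 \right)}\right) = \left(293083 + 367808\right) \left(\left(220 - 29\right) 289 + \left(24 - 22\right)\right) = 660891 \left(191 \cdot 289 + 2\right) = 660891 \left(55199 + 2\right) = 660891 \cdot 55201 = 36481844091$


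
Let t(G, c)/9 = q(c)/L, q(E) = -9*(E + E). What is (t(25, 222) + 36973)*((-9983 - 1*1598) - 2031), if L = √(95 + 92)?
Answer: -503276476 + 489541968*√187/187 ≈ -4.6748e+8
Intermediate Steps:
L = √187 ≈ 13.675
q(E) = -18*E
t(G, c) = -162*c*√187/187 (t(G, c) = 9*((-18*c)/(√187)) = 9*((-18*c)*(√187/187)) = 9*(-18*c*√187/187) = -162*c*√187/187)
(t(25, 222) + 36973)*((-9983 - 1*1598) - 2031) = (-162/187*222*√187 + 36973)*((-9983 - 1*1598) - 2031) = (-35964*√187/187 + 36973)*((-9983 - 1598) - 2031) = (36973 - 35964*√187/187)*(-11581 - 2031) = (36973 - 35964*√187/187)*(-13612) = -503276476 + 489541968*√187/187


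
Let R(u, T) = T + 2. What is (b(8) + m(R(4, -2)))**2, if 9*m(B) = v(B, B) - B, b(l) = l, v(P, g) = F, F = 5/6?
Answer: 190969/2916 ≈ 65.490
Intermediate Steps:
R(u, T) = 2 + T
F = 5/6 (F = 5*(1/6) = 5/6 ≈ 0.83333)
v(P, g) = 5/6
m(B) = 5/54 - B/9 (m(B) = (5/6 - B)/9 = 5/54 - B/9)
(b(8) + m(R(4, -2)))**2 = (8 + (5/54 - (2 - 2)/9))**2 = (8 + (5/54 - 1/9*0))**2 = (8 + (5/54 + 0))**2 = (8 + 5/54)**2 = (437/54)**2 = 190969/2916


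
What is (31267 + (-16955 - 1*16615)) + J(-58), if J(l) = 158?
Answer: -2145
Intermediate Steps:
(31267 + (-16955 - 1*16615)) + J(-58) = (31267 + (-16955 - 1*16615)) + 158 = (31267 + (-16955 - 16615)) + 158 = (31267 - 33570) + 158 = -2303 + 158 = -2145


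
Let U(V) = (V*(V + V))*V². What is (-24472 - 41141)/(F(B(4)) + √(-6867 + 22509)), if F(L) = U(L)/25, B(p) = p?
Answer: 419923200/4757053 - 123024375*√1738/9514106 ≈ -450.80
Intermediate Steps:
U(V) = 2*V⁴ (U(V) = (V*(2*V))*V² = (2*V²)*V² = 2*V⁴)
F(L) = 2*L⁴/25 (F(L) = (2*L⁴)/25 = (2*L⁴)*(1/25) = 2*L⁴/25)
(-24472 - 41141)/(F(B(4)) + √(-6867 + 22509)) = (-24472 - 41141)/((2/25)*4⁴ + √(-6867 + 22509)) = -65613/((2/25)*256 + √15642) = -65613/(512/25 + 3*√1738)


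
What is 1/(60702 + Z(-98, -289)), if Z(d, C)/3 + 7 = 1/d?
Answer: 98/5946735 ≈ 1.6480e-5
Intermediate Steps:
Z(d, C) = -21 + 3/d
1/(60702 + Z(-98, -289)) = 1/(60702 + (-21 + 3/(-98))) = 1/(60702 + (-21 + 3*(-1/98))) = 1/(60702 + (-21 - 3/98)) = 1/(60702 - 2061/98) = 1/(5946735/98) = 98/5946735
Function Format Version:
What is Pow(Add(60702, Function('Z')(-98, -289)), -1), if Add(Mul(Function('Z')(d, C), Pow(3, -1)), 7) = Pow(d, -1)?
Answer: Rational(98, 5946735) ≈ 1.6480e-5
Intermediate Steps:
Function('Z')(d, C) = Add(-21, Mul(3, Pow(d, -1)))
Pow(Add(60702, Function('Z')(-98, -289)), -1) = Pow(Add(60702, Add(-21, Mul(3, Pow(-98, -1)))), -1) = Pow(Add(60702, Add(-21, Mul(3, Rational(-1, 98)))), -1) = Pow(Add(60702, Add(-21, Rational(-3, 98))), -1) = Pow(Add(60702, Rational(-2061, 98)), -1) = Pow(Rational(5946735, 98), -1) = Rational(98, 5946735)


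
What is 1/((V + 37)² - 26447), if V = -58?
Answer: -1/26006 ≈ -3.8453e-5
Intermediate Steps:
1/((V + 37)² - 26447) = 1/((-58 + 37)² - 26447) = 1/((-21)² - 26447) = 1/(441 - 26447) = 1/(-26006) = -1/26006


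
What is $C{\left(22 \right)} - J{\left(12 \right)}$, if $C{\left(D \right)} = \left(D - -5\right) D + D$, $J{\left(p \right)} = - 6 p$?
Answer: $688$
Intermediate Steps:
$C{\left(D \right)} = D + D \left(5 + D\right)$ ($C{\left(D \right)} = \left(D + 5\right) D + D = \left(5 + D\right) D + D = D \left(5 + D\right) + D = D + D \left(5 + D\right)$)
$C{\left(22 \right)} - J{\left(12 \right)} = 22 \left(6 + 22\right) - \left(-6\right) 12 = 22 \cdot 28 - -72 = 616 + 72 = 688$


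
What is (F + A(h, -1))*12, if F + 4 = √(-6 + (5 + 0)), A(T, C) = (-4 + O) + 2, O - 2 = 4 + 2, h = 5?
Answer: 24 + 12*I ≈ 24.0 + 12.0*I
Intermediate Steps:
O = 8 (O = 2 + (4 + 2) = 2 + 6 = 8)
A(T, C) = 6 (A(T, C) = (-4 + 8) + 2 = 4 + 2 = 6)
F = -4 + I (F = -4 + √(-6 + (5 + 0)) = -4 + √(-6 + 5) = -4 + √(-1) = -4 + I ≈ -4.0 + 1.0*I)
(F + A(h, -1))*12 = ((-4 + I) + 6)*12 = (2 + I)*12 = 24 + 12*I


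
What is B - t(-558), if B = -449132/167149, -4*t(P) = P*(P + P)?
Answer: 26021641486/167149 ≈ 1.5568e+5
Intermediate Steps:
t(P) = -P²/2 (t(P) = -P*(P + P)/4 = -P*2*P/4 = -P²/2)
B = -449132/167149 (B = -449132*1/167149 = -449132/167149 ≈ -2.6870)
B - t(-558) = -449132/167149 - (-1)*(-558)²/2 = -449132/167149 - (-1)*311364/2 = -449132/167149 - 1*(-155682) = -449132/167149 + 155682 = 26021641486/167149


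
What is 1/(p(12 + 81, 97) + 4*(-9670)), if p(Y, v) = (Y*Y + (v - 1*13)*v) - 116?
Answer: -1/21999 ≈ -4.5457e-5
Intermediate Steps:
p(Y, v) = -116 + Y² + v*(-13 + v) (p(Y, v) = (Y² + (v - 13)*v) - 116 = (Y² + (-13 + v)*v) - 116 = (Y² + v*(-13 + v)) - 116 = -116 + Y² + v*(-13 + v))
1/(p(12 + 81, 97) + 4*(-9670)) = 1/((-116 + (12 + 81)² + 97² - 13*97) + 4*(-9670)) = 1/((-116 + 93² + 9409 - 1261) - 38680) = 1/((-116 + 8649 + 9409 - 1261) - 38680) = 1/(16681 - 38680) = 1/(-21999) = -1/21999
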